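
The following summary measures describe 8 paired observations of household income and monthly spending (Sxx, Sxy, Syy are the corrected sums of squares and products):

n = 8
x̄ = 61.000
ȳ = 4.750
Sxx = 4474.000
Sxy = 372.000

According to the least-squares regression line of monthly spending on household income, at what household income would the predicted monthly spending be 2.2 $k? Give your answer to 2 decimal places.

b = Sxy/Sxx = 372/4474 = 0.083147
a = ȳ − b·x̄ = 4.75 − 0.083147·61 = -0.321971
Set a + b·x = 2.2: x = (2.2 − (-0.321971)) / 0.083147 = 30.331452

30.33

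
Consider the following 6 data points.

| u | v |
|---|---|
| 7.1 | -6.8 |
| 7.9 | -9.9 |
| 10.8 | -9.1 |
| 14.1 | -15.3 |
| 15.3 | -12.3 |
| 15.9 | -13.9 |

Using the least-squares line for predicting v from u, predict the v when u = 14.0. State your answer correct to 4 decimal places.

n = 6, Σx = 71.1, Σy = -67.3, Σxy = -849.7, Σx² = 915.17
Sxx = Σx² − (Σx)²/n = 915.17 − 842.535 = 72.635
Sxy = Σxy − (Σx)(Σy)/n = -849.7 − (-797.505) = -52.195
b = Sxy/Sxx = -52.195/72.635 = -0.718593
a = ȳ − b·x̄ = -11.216667 − (-0.718593)·11.85 = -2.701340
ŷ(14.0) = a + b·14.0 = -2.701340 + (-0.718593)·14 = -12.761642

-12.7616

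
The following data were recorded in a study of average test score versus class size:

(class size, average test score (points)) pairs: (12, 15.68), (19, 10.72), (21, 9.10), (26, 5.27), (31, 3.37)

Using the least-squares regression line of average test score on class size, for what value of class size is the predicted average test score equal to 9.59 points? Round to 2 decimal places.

n = 5, Σx = 109, Σy = 44.14, Σxy = 824.43, Σx² = 2583
Sxx = Σx² − (Σx)²/n = 2583 − 2376.2 = 206.8
Sxy = Σxy − (Σx)(Σy)/n = 824.43 − 962.252 = -137.822
b = Sxy/Sxx = -137.822/206.8 = -0.666451
a = ȳ − b·x̄ = 8.828 − (-0.666451)·21.8 = 23.356625
Set a + b·x = 9.59: x = (9.59 − 23.356625) / (-0.666451) = 20.656630

20.66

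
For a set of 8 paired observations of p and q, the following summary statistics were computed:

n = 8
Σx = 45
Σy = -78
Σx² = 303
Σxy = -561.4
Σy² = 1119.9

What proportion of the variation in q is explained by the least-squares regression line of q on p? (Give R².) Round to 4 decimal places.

Sxx = Σx² − (Σx)²/n = 303 − 253.125 = 49.875
Sxy = Σxy − (Σx)(Σy)/n = -561.4 − (-438.75) = -122.65
Syy = Σy² − (Σy)²/n = 1119.9 − 760.5 = 359.4
R² = Sxy²/(Sxx·Syy) = (-122.65)²/(49.875·359.4) = 0.839217

0.8392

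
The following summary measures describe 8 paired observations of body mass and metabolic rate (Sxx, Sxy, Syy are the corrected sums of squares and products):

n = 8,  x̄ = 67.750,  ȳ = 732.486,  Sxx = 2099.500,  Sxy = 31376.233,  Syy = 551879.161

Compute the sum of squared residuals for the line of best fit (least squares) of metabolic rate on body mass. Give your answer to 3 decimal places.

82973.232

b = Sxy/Sxx = 31376.233/2099.5 = 14.944622
SSE = Syy − b·Sxy = 551879.161 − 14.944622·31376.233 = 82973.232317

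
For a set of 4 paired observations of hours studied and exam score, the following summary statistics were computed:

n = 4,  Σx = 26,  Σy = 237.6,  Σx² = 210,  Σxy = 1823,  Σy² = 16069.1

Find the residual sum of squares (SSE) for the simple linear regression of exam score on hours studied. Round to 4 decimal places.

62.5390

Sxx = Σx² − (Σx)²/n = 210 − 169 = 41
Sxy = Σxy − (Σx)(Σy)/n = 1823 − 1544.4 = 278.6
Syy = Σy² − (Σy)²/n = 16069.1 − 14113.44 = 1955.66
b = Sxy/Sxx = 278.6/41 = 6.795122
SSE = Syy − b·Sxy = 1955.66 − 6.795122·278.6 = 62.539024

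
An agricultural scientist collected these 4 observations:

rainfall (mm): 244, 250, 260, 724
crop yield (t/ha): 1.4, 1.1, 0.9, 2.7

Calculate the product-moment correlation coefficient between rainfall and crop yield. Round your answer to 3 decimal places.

0.960

n = 4, Σx = 1478, Σy = 6.1, Σxy = 2805.4, Σx² = 713812, Σy² = 11.27
Sxx = Σx² − (Σx)²/n = 713812 − 546121 = 167691
Sxy = Σxy − (Σx)(Σy)/n = 2805.4 − 2253.95 = 551.45
Syy = Σy² − (Σy)²/n = 11.27 − 9.3025 = 1.9675
r = Sxy/√(Sxx·Syy) = 551.45/√(329932.0425) = 551.45/574.397112 = 0.960050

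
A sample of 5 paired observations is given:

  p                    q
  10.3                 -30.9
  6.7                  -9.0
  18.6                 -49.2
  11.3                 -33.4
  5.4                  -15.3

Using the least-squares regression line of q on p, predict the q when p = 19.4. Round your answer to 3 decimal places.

n = 5, Σx = 52.3, Σy = -137.8, Σxy = -1753.73, Σx² = 653.79
Sxx = Σx² − (Σx)²/n = 653.79 − 547.058 = 106.732
Sxy = Σxy − (Σx)(Σy)/n = -1753.73 − (-1441.388) = -312.342
b = Sxy/Sxx = -312.342/106.732 = -2.926414
a = ȳ − b·x̄ = -27.56 − (-2.926414)·10.46 = 3.050289
ŷ(19.4) = a + b·19.4 = 3.050289 + (-2.926414)·19.4 = -53.722140

-53.722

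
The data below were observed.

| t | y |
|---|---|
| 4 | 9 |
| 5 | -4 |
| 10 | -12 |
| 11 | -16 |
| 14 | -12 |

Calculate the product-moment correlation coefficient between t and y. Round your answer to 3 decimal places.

-0.836

n = 5, Σx = 44, Σy = -35, Σxy = -448, Σx² = 458, Σy² = 641
Sxx = Σx² − (Σx)²/n = 458 − 387.2 = 70.8
Sxy = Σxy − (Σx)(Σy)/n = -448 − (-308) = -140
Syy = Σy² − (Σy)²/n = 641 − 245 = 396
r = Sxy/√(Sxx·Syy) = -140/√(28036.8) = -140/167.441930 = -0.836111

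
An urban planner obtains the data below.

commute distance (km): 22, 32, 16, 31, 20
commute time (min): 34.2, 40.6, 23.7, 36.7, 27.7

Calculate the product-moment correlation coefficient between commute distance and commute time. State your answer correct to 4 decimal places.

0.9410

n = 5, Σx = 121, Σy = 162.9, Σxy = 4122.5, Σx² = 3125, Σy² = 5493.87
Sxx = Σx² − (Σx)²/n = 3125 − 2928.2 = 196.8
Sxy = Σxy − (Σx)(Σy)/n = 4122.5 − 3942.18 = 180.32
Syy = Σy² − (Σy)²/n = 5493.87 − 5307.282 = 186.588
r = Sxy/√(Sxx·Syy) = 180.32/√(36720.5184) = 180.32/191.625986 = 0.941000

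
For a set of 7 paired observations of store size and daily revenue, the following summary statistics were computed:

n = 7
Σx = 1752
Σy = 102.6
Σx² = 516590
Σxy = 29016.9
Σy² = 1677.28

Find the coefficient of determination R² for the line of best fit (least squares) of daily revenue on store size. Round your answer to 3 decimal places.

0.822

Sxx = Σx² − (Σx)²/n = 516590 − 438500.571429 = 78089.428571
Sxy = Σxy − (Σx)(Σy)/n = 29016.9 − 25679.314286 = 3337.585714
Syy = Σy² − (Σy)²/n = 1677.28 − 1503.822857 = 173.457143
R² = Sxy²/(Sxx·Syy) = (3337.585714)²/(78089.428571·173.457143) = 0.822395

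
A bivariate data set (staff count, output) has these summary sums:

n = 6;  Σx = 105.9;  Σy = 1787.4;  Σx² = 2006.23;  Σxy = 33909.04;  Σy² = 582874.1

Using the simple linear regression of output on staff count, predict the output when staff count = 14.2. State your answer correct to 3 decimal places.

238.475

Sxx = Σx² − (Σx)²/n = 2006.23 − 1869.135 = 137.095
Sxy = Σxy − (Σx)(Σy)/n = 33909.04 − 31547.61 = 2361.43
b = Sxy/Sxx = 2361.43/137.095 = 17.224771
a = ȳ − b·x̄ = 297.9 − 17.224771·17.65 = -6.117211
ŷ(14.2) = a + b·14.2 = -6.117211 + 17.224771·14.2 = 238.474540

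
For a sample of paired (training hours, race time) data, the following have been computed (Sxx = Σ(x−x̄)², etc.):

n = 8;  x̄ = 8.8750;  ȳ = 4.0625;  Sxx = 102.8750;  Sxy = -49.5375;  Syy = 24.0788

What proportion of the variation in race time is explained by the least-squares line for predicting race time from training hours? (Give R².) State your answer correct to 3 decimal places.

R² = Sxy²/(Sxx·Syy) = (-49.5375)²/(102.875·24.0788) = 0.990657

0.991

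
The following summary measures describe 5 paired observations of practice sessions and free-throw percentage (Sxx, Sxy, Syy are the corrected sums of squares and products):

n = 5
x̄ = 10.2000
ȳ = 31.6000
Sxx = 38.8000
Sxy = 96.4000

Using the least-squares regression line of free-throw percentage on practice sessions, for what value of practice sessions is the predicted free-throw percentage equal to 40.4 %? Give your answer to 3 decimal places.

13.742

b = Sxy/Sxx = 96.4/38.8 = 2.484536
a = ȳ − b·x̄ = 31.6 − 2.484536·10.2 = 6.257732
Set a + b·x = 40.4: x = (40.4 − 6.257732) / 2.484536 = 13.741909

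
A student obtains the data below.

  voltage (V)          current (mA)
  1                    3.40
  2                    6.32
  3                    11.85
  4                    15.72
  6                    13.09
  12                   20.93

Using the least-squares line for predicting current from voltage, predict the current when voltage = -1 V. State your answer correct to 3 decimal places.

3.929

n = 6, Σx = 28, Σy = 71.31, Σxy = 444.17, Σx² = 210
Sxx = Σx² − (Σx)²/n = 210 − 130.666667 = 79.333333
Sxy = Σxy − (Σx)(Σy)/n = 444.17 − 332.78 = 111.39
b = Sxy/Sxx = 111.39/79.333333 = 1.404076
a = ȳ − b·x̄ = 11.885 − 1.404076·4.666667 = 5.332647
ŷ(-1) = a + b·-1 = 5.332647 + 1.404076·(-1) = 3.928571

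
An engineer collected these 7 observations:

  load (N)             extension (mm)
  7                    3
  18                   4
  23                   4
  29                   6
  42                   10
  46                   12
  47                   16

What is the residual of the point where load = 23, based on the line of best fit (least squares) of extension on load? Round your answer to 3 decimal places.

-1.703

n = 7, Σx = 212, Σy = 55, Σxy = 2083, Σx² = 7832
Sxx = Σx² − (Σx)²/n = 7832 − 6420.571429 = 1411.428571
Sxy = Σxy − (Σx)(Σy)/n = 2083 − 1665.714286 = 417.285714
b = Sxy/Sxx = 417.285714/1411.428571 = 0.295648
a = ȳ − b·x̄ = 7.857143 − 0.295648·30.285714 = -1.096761
ŷ(23) = -1.096761 + 0.295648·23 = 5.703138
residual = y − ŷ = 4 − 5.703138 = -1.703138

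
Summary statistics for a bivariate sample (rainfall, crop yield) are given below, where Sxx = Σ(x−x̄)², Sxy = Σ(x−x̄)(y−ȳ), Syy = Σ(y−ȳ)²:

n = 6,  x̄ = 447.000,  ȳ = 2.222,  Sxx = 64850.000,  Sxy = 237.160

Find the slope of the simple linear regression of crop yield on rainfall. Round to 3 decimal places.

0.004

b = Sxy/Sxx = 237.16/64850 = 0.003657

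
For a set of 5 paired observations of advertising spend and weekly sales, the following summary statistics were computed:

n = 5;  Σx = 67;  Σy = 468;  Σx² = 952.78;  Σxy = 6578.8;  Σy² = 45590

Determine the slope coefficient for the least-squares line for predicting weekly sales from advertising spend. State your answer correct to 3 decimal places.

5.595

Sxx = Σx² − (Σx)²/n = 952.78 − 897.8 = 54.98
Sxy = Σxy − (Σx)(Σy)/n = 6578.8 − 6271.2 = 307.6
b = Sxy/Sxx = 307.6/54.98 = 5.594762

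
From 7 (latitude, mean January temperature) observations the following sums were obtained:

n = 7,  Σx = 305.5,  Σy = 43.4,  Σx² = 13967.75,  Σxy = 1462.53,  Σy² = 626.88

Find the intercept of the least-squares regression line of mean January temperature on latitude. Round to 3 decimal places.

Sxx = Σx² − (Σx)²/n = 13967.75 − 13332.892857 = 634.857143
Sxy = Σxy − (Σx)(Σy)/n = 1462.53 − 1894.1 = -431.57
b = Sxy/Sxx = -431.57/634.857143 = -0.679791
a = ȳ − b·x̄ = 6.2 − (-0.679791)·43.642857 = 35.868010

35.868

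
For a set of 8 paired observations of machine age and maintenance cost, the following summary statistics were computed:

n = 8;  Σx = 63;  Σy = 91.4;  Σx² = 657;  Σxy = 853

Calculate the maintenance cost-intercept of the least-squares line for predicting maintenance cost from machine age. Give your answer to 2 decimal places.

Sxx = Σx² − (Σx)²/n = 657 − 496.125 = 160.875
Sxy = Σxy − (Σx)(Σy)/n = 853 − 719.775 = 133.225
b = Sxy/Sxx = 133.225/160.875 = 0.828127
a = ȳ − b·x̄ = 11.425 − 0.828127·7.875 = 4.903497

4.90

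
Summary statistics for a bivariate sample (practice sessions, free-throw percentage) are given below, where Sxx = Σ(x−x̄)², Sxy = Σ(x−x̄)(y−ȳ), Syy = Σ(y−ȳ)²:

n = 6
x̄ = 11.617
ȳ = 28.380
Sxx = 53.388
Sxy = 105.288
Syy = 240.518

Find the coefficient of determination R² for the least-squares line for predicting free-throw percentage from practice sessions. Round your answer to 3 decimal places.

0.863

R² = Sxy²/(Sxx·Syy) = (105.288)²/(53.388·240.518) = 0.863309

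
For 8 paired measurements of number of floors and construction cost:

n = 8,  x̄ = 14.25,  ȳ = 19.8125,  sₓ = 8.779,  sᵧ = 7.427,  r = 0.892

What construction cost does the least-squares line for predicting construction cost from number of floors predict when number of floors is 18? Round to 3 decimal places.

22.642

b = r · sᵧ/sₓ = 0.892 · 7.427/8.779 = 0.754629
a = ȳ − b·x̄ = 19.8125 − 0.754629·14.25 = 9.059043
ŷ(18) = a + b·18 = 9.059043 + 0.754629·18 = 22.642357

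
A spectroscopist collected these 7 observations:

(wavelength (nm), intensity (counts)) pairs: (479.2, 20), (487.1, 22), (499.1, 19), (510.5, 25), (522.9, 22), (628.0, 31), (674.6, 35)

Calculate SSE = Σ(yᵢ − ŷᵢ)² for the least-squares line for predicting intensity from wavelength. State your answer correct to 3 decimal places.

16.974

n = 7, Σx = 3801.4, Σy = 174, Σxy = 97128.4, Σx² = 2099503.68, Σy² = 4540
Sxx = Σx² − (Σx)²/n = 2099503.68 − 2064377.422857 = 35126.257143
Sxy = Σxy − (Σx)(Σy)/n = 97128.4 − 94491.942857 = 2636.457143
Syy = Σy² − (Σy)²/n = 4540 − 4325.142857 = 214.857143
b = Sxy/Sxx = 2636.457143/35126.257143 = 0.075057
SSE = Syy − b·Sxy = 214.857143 − 0.075057·2636.457143 = 16.973655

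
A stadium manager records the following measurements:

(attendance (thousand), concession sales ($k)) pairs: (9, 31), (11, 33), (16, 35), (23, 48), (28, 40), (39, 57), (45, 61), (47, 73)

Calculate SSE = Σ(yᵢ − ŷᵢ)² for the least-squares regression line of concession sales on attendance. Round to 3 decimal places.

n = 8, Σx = 218, Σy = 378, Σxy = 11825, Σx² = 7526, Σy² = 19478
Sxx = Σx² − (Σx)²/n = 7526 − 5940.5 = 1585.5
Sxy = Σxy − (Σx)(Σy)/n = 11825 − 10300.5 = 1524.5
Syy = Σy² − (Σy)²/n = 19478 − 17860.5 = 1617.5
b = Sxy/Sxx = 1524.5/1585.5 = 0.961526
SSE = Syy − b·Sxy = 1617.5 − 0.961526·1524.5 = 151.653106

151.653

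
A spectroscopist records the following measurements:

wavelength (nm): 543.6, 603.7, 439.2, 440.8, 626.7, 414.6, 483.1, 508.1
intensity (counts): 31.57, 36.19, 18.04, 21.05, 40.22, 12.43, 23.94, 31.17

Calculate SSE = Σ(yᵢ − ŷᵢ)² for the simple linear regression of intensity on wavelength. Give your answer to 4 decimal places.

39.5912

n = 8, Σx = 4059.8, Σy = 214.61, Σxy = 113973.606, Σx² = 2103353.2, Σy² = 6391.7709
Sxx = Σx² − (Σx)²/n = 2103353.2 − 2060247.005 = 43106.195
Sxy = Σxy − (Σx)(Σy)/n = 113973.606 − 108909.20975 = 5064.39625
Syy = Σy² − (Σy)²/n = 6391.7709 − 5757.181513 = 634.589388
b = Sxy/Sxx = 5064.39625/43106.195 = 0.117487
SSE = Syy − b·Sxy = 634.589388 − 0.117487·5064.39625 = 39.591166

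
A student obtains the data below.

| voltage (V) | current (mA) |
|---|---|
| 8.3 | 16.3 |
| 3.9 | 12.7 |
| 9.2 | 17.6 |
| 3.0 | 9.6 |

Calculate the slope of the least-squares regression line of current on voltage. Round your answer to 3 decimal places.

1.132

n = 4, Σx = 24.4, Σy = 56.2, Σxy = 375.54, Σx² = 177.74
Sxx = Σx² − (Σx)²/n = 177.74 − 148.84 = 28.9
Sxy = Σxy − (Σx)(Σy)/n = 375.54 − 342.82 = 32.72
b = Sxy/Sxx = 32.72/28.9 = 1.132180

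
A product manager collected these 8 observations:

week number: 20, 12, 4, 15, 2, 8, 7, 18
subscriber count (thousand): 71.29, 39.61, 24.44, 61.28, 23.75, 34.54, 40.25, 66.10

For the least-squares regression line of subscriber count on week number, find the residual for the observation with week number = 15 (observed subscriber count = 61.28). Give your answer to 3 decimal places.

4.424

n = 8, Σx = 86, Σy = 361.26, Σxy = 4713.45, Σx² = 1226
Sxx = Σx² − (Σx)²/n = 1226 − 924.5 = 301.5
Sxy = Σxy − (Σx)(Σy)/n = 4713.45 − 3883.545 = 829.905
b = Sxy/Sxx = 829.905/301.5 = 2.752587
a = ȳ − b·x̄ = 45.1575 − 2.752587·10.75 = 15.567189
ŷ(15) = 15.567189 + 2.752587·15 = 56.855995
residual = y − ŷ = 61.28 − 56.855995 = 4.424005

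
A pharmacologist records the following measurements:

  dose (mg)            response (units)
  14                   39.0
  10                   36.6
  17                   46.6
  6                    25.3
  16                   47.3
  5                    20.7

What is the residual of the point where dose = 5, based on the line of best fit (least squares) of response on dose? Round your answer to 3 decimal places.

n = 6, Σx = 68, Σy = 215.5, Σxy = 2716.3, Σx² = 902
Sxx = Σx² − (Σx)²/n = 902 − 770.666667 = 131.333333
Sxy = Σxy − (Σx)(Σy)/n = 2716.3 − 2442.333333 = 273.966667
b = Sxy/Sxx = 273.966667/131.333333 = 2.086041
a = ȳ − b·x̄ = 35.916667 − 2.086041·11.333333 = 12.274873
ŷ(5) = 12.274873 + 2.086041·5 = 22.705076
residual = y − ŷ = 20.7 − 22.705076 = -2.005076

-2.005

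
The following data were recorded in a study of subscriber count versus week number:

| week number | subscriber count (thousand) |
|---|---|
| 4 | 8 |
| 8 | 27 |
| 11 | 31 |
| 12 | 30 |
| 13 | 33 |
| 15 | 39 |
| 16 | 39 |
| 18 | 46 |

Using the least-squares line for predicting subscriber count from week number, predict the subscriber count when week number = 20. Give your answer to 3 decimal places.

n = 8, Σx = 97, Σy = 253, Σxy = 3415, Σx² = 1319
Sxx = Σx² − (Σx)²/n = 1319 − 1176.125 = 142.875
Sxy = Σxy − (Σx)(Σy)/n = 3415 − 3067.625 = 347.375
b = Sxy/Sxx = 347.375/142.875 = 2.431321
a = ȳ − b·x̄ = 31.625 − 2.431321·12.125 = 2.145232
ŷ(20) = a + b·20 = 2.145232 + 2.431321·20 = 50.771654

50.772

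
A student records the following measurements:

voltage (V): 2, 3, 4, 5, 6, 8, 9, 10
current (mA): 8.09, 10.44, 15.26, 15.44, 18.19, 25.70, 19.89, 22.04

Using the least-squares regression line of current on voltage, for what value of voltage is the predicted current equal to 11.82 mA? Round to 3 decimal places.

n = 8, Σx = 47, Σy = 135.05, Σxy = 899.89, Σx² = 335
Sxx = Σx² − (Σx)²/n = 335 − 276.125 = 58.875
Sxy = Σxy − (Σx)(Σy)/n = 899.89 − 793.41875 = 106.47125
b = Sxy/Sxx = 106.47125/58.875 = 1.808429
a = ȳ − b·x̄ = 16.88125 − 1.808429·5.875 = 6.256730
Set a + b·x = 11.82: x = (11.82 − 6.256730) / 1.808429 = 3.076300

3.076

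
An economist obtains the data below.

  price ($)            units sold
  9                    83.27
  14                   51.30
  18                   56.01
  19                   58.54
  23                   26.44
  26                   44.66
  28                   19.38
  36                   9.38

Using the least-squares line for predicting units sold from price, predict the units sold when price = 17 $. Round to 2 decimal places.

n = 8, Σx = 173, Σy = 348.98, Σxy = 6237.67, Σx² = 4247
Sxx = Σx² − (Σx)²/n = 4247 − 3741.125 = 505.875
Sxy = Σxy − (Σx)(Σy)/n = 6237.67 − 7546.6925 = -1309.0225
b = Sxy/Sxx = -1309.0225/505.875 = -2.587640
a = ȳ − b·x̄ = 43.6225 − (-2.587640)·21.625 = 99.580220
ŷ(17) = a + b·17 = 99.580220 + (-2.587640)·17 = 55.590336

55.59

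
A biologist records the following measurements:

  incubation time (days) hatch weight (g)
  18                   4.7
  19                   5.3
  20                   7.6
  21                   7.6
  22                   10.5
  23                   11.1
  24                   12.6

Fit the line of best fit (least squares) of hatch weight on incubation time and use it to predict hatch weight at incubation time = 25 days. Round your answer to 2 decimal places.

n = 7, Σx = 147, Σy = 59.4, Σxy = 1285.6, Σx² = 3115
Sxx = Σx² − (Σx)²/n = 3115 − 3087 = 28
Sxy = Σxy − (Σx)(Σy)/n = 1285.6 − 1247.4 = 38.2
b = Sxy/Sxx = 38.2/28 = 1.364286
a = ȳ − b·x̄ = 8.485714 − 1.364286·21 = -20.164286
ŷ(25) = a + b·25 = -20.164286 + 1.364286·25 = 13.942857

13.94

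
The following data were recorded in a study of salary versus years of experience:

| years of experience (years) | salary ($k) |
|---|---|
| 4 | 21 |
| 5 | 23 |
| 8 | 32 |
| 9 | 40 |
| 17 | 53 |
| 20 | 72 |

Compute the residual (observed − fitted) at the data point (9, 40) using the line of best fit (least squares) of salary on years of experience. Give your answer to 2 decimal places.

n = 6, Σx = 63, Σy = 241, Σxy = 3156, Σx² = 875
Sxx = Σx² − (Σx)²/n = 875 − 661.5 = 213.5
Sxy = Σxy − (Σx)(Σy)/n = 3156 − 2530.5 = 625.5
b = Sxy/Sxx = 625.5/213.5 = 2.929742
a = ȳ − b·x̄ = 40.166667 − 2.929742·10.5 = 9.404372
ŷ(9) = 9.404372 + 2.929742·9 = 35.772053
residual = y − ŷ = 40 − 35.772053 = 4.227947

4.23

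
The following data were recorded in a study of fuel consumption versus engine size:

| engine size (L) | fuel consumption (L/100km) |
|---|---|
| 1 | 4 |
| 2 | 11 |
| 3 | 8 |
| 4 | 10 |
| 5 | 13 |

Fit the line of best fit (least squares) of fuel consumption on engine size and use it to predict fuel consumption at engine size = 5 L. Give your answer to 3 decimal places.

n = 5, Σx = 15, Σy = 46, Σxy = 155, Σx² = 55
Sxx = Σx² − (Σx)²/n = 55 − 45 = 10
Sxy = Σxy − (Σx)(Σy)/n = 155 − 138 = 17
b = Sxy/Sxx = 17/10 = 1.7
a = ȳ − b·x̄ = 9.2 − 1.7·3 = 4.1
ŷ(5) = a + b·5 = 4.1 + 1.7·5 = 12.6

12.600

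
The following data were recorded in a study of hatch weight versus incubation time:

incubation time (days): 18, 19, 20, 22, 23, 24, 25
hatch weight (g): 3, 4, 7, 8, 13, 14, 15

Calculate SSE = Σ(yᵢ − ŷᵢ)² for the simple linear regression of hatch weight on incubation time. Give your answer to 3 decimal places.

n = 7, Σx = 151, Σy = 64, Σxy = 1456, Σx² = 3299, Σy² = 728
Sxx = Σx² − (Σx)²/n = 3299 − 3257.285714 = 41.714286
Sxy = Σxy − (Σx)(Σy)/n = 1456 − 1380.571429 = 75.428571
Syy = Σy² − (Σy)²/n = 728 − 585.142857 = 142.857143
b = Sxy/Sxx = 75.428571/41.714286 = 1.808219
SSE = Syy − b·Sxy = 142.857143 − 1.808219·75.428571 = 6.465753

6.466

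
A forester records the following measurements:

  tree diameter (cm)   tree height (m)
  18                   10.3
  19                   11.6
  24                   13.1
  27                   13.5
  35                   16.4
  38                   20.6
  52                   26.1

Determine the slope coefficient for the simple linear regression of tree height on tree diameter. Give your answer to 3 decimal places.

n = 7, Σx = 213, Σy = 111.6, Σxy = 3798.7, Σx² = 7363
Sxx = Σx² − (Σx)²/n = 7363 − 6481.285714 = 881.714286
Sxy = Σxy − (Σx)(Σy)/n = 3798.7 − 3395.828571 = 402.871429
b = Sxy/Sxx = 402.871429/881.714286 = 0.456918

0.457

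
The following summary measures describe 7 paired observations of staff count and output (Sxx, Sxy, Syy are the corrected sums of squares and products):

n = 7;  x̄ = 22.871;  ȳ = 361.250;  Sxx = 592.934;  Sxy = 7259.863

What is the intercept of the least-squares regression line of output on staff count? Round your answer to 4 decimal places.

b = Sxy/Sxx = 7259.863/592.934 = 12.243965
a = ȳ − b·x̄ = 361.25 − 12.243965·22.871 = 81.218282

81.2183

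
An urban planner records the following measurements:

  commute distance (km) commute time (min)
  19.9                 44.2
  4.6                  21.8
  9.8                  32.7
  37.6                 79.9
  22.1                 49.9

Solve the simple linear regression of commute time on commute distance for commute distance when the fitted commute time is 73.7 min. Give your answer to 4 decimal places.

35.1277

n = 5, Σx = 94, Σy = 228.5, Σxy = 5407.35, Σx² = 2415.38
Sxx = Σx² − (Σx)²/n = 2415.38 − 1767.2 = 648.18
Sxy = Σxy − (Σx)(Σy)/n = 5407.35 − 4295.8 = 1111.55
b = Sxy/Sxx = 1111.55/648.18 = 1.714879
a = ȳ − b·x̄ = 45.7 − 1.714879·18.8 = 13.460283
Set a + b·x = 73.7: x = (73.7 − 13.460283) / 1.714879 = 35.127687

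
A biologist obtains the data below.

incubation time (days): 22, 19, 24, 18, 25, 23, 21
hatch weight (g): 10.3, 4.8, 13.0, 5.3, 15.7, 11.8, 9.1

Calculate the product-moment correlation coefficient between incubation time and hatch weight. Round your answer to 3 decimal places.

n = 7, Σx = 152, Σy = 70, Σxy = 1580.2, Σx² = 3340, Σy² = 794.76
Sxx = Σx² − (Σx)²/n = 3340 − 3300.571429 = 39.428571
Sxy = Σxy − (Σx)(Σy)/n = 1580.2 − 1520 = 60.2
Syy = Σy² − (Σy)²/n = 794.76 − 700 = 94.76
r = Sxy/√(Sxx·Syy) = 60.2/√(3736.251429) = 60.2/61.124884 = 0.984869

0.985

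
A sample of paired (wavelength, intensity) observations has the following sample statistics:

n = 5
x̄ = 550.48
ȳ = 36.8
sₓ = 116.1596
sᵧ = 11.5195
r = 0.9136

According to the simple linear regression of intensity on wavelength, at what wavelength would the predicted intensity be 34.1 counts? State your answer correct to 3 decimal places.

b = r · sᵧ/sₓ = 0.9136 · 11.5195/116.1596 = 0.090601
a = ȳ − b·x̄ = 36.8 − 0.090601·550.48 = -13.074225
Set a + b·x = 34.1: x = (34.1 − (-13.074225)) / 0.090601 = 520.679116

520.679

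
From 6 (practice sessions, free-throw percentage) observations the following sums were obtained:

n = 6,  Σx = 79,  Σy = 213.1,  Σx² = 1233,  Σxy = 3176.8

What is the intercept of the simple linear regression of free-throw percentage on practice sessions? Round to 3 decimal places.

10.186

Sxx = Σx² − (Σx)²/n = 1233 − 1040.166667 = 192.833333
Sxy = Σxy − (Σx)(Σy)/n = 3176.8 − 2805.816667 = 370.983333
b = Sxy/Sxx = 370.983333/192.833333 = 1.923855
a = ȳ − b·x̄ = 35.516667 − 1.923855·13.166667 = 10.185912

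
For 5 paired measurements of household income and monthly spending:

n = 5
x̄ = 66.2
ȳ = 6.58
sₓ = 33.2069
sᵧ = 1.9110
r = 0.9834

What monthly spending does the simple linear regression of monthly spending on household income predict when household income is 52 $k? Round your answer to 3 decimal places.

b = r · sᵧ/sₓ = 0.9834 · 1.911/33.2069 = 0.056593
a = ȳ − b·x̄ = 6.58 − 0.056593·66.2 = 2.833545
ŷ(52) = a + b·52 = 2.833545 + 0.056593·52 = 5.776380

5.776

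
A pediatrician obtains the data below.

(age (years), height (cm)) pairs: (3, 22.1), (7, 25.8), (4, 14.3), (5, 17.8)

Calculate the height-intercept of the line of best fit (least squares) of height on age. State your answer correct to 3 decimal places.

12.889

n = 4, Σx = 19, Σy = 80, Σxy = 393.1, Σx² = 99
Sxx = Σx² − (Σx)²/n = 99 − 90.25 = 8.75
Sxy = Σxy − (Σx)(Σy)/n = 393.1 − 380 = 13.1
b = Sxy/Sxx = 13.1/8.75 = 1.497143
a = ȳ − b·x̄ = 20 − 1.497143·4.75 = 12.888571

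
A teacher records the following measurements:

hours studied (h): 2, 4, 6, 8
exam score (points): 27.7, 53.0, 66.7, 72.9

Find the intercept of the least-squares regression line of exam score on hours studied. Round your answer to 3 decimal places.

n = 4, Σx = 20, Σy = 220.3, Σxy = 1250.8, Σx² = 120
Sxx = Σx² − (Σx)²/n = 120 − 100 = 20
Sxy = Σxy − (Σx)(Σy)/n = 1250.8 − 1101.5 = 149.3
b = Sxy/Sxx = 149.3/20 = 7.465
a = ȳ − b·x̄ = 55.075 − 7.465·5 = 17.75

17.750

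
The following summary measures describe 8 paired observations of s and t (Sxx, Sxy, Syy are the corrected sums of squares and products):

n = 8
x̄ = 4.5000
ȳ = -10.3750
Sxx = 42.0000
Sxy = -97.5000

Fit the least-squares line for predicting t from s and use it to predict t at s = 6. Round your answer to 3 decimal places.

-13.857

b = Sxy/Sxx = -97.5/42 = -2.321429
a = ȳ − b·x̄ = -10.375 − (-2.321429)·4.5 = 0.071429
ŷ(6) = a + b·6 = 0.071429 + (-2.321429)·6 = -13.857143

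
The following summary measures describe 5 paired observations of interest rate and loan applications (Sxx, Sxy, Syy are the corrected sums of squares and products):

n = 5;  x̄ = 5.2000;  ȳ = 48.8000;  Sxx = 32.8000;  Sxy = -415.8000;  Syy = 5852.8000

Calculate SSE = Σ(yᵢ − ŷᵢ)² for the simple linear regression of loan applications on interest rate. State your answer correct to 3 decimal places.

581.774

b = Sxy/Sxx = -415.8/32.8 = -12.676829
SSE = Syy − b·Sxy = 5852.8 − (-12.676829)·(-415.8) = 581.774390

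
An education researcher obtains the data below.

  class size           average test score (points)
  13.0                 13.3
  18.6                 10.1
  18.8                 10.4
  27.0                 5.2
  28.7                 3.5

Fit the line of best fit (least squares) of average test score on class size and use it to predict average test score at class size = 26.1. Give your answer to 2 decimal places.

5.49

n = 5, Σx = 106.1, Σy = 42.5, Σxy = 797.13, Σx² = 2421.09
Sxx = Σx² − (Σx)²/n = 2421.09 − 2251.442 = 169.648
Sxy = Σxy − (Σx)(Σy)/n = 797.13 − 901.85 = -104.72
b = Sxy/Sxx = -104.72/169.648 = -0.617278
a = ȳ − b·x̄ = 8.5 − (-0.617278)·21.22 = 21.598642
ŷ(26.1) = a + b·26.1 = 21.598642 + (-0.617278)·26.1 = 5.487683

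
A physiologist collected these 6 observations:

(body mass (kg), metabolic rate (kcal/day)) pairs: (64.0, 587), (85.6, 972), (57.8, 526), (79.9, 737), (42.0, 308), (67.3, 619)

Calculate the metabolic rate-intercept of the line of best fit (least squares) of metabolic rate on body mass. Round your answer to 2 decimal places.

-283.25

n = 6, Σx = 396.6, Σy = 3749, Σxy = 264655, Σx² = 27441.5
Sxx = Σx² − (Σx)²/n = 27441.5 − 26215.26 = 1226.24
Sxy = Σxy − (Σx)(Σy)/n = 264655 − 247808.9 = 16846.1
b = Sxy/Sxx = 16846.1/1226.24 = 13.738012
a = ȳ − b·x̄ = 624.833333 − 13.738012·66.1 = -283.249269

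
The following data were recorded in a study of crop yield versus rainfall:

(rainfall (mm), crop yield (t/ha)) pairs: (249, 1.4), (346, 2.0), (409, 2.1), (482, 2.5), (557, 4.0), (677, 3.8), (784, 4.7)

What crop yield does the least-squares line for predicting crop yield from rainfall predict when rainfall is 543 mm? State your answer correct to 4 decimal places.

3.1962

n = 7, Σx = 3504, Σy = 20.5, Σxy = 11589.9, Σx² = 1964556
Sxx = Σx² − (Σx)²/n = 1964556 − 1754002.285714 = 210553.714286
Sxy = Σxy − (Σx)(Σy)/n = 11589.9 − 10261.714286 = 1328.185714
b = Sxy/Sxx = 1328.185714/210553.714286 = 0.006308
a = ȳ − b·x̄ = 2.928571 − 0.006308·500.571429 = -0.229064
ŷ(543) = a + b·543 = -0.229064 + 0.006308·543 = 3.196213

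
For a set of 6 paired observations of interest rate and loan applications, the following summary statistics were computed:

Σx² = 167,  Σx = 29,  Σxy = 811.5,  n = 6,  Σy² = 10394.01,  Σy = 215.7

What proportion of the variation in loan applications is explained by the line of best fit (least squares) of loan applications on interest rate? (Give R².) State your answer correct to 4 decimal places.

Sxx = Σx² − (Σx)²/n = 167 − 140.166667 = 26.833333
Sxy = Σxy − (Σx)(Σy)/n = 811.5 − 1042.55 = -231.05
Syy = Σy² − (Σy)²/n = 10394.01 − 7754.415 = 2639.595
R² = Sxy²/(Sxx·Syy) = (-231.05)²/(26.833333·2639.595) = 0.753703

0.7537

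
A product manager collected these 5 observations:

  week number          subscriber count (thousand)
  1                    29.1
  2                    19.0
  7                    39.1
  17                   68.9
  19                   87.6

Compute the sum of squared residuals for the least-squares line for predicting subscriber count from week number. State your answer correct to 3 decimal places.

169.910

n = 5, Σx = 46, Σy = 243.7, Σxy = 3176.5, Σx² = 704, Σy² = 15157.59
Sxx = Σx² − (Σx)²/n = 704 − 423.2 = 280.8
Sxy = Σxy − (Σx)(Σy)/n = 3176.5 − 2242.04 = 934.46
Syy = Σy² − (Σy)²/n = 15157.59 − 11877.938 = 3279.652
b = Sxy/Sxx = 934.46/280.8 = 3.327849
SSE = Syy − b·Sxy = 3279.652 − 3.327849·934.46 = 169.910221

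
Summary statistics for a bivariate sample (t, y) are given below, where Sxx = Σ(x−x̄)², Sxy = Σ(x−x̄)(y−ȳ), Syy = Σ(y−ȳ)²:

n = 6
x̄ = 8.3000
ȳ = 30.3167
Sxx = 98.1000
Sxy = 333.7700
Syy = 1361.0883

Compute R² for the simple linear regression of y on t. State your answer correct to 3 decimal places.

0.834

R² = Sxy²/(Sxx·Syy) = (333.77)²/(98.1·1361.0883) = 0.834333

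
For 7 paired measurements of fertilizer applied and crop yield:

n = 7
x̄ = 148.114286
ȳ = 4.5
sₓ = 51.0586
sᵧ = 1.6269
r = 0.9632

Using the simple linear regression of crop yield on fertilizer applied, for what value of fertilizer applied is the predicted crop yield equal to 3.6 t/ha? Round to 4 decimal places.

118.7896

b = r · sᵧ/sₓ = 0.9632 · 1.6269/51.0586 = 0.030691
a = ȳ − b·x̄ = 4.5 − 0.030691·148.114286 = -0.045748
Set a + b·x = 3.6: x = (3.6 − (-0.045748)) / 0.030691 = 118.789552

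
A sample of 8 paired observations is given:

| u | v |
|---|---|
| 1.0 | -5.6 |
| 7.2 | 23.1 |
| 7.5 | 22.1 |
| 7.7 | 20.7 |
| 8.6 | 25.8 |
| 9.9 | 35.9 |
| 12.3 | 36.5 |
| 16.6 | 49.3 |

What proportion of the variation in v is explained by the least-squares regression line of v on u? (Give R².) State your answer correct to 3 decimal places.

0.953

n = 8, Σx = 70.8, Σy = 207.8, Σxy = 2330.48, Σx² = 767.2, Σy² = 7199.06
Sxx = Σx² − (Σx)²/n = 767.2 − 626.58 = 140.62
Sxy = Σxy − (Σx)(Σy)/n = 2330.48 − 1839.03 = 491.45
Syy = Σy² − (Σy)²/n = 7199.06 − 5397.605 = 1801.455
R² = Sxy²/(Sxx·Syy) = (491.45)²/(140.62·1801.455) = 0.953429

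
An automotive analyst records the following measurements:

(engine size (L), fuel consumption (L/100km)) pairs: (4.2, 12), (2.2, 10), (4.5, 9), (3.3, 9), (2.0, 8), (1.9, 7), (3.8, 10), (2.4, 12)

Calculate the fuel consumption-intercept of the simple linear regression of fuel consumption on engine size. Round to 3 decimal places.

7.706

n = 8, Σx = 24.3, Σy = 77, Σxy = 238.7, Σx² = 81.43
Sxx = Σx² − (Σx)²/n = 81.43 − 73.81125 = 7.61875
Sxy = Σxy − (Σx)(Σy)/n = 238.7 − 233.8875 = 4.8125
b = Sxy/Sxx = 4.8125/7.61875 = 0.631665
a = ȳ − b·x̄ = 9.625 − 0.631665·3.0375 = 7.706317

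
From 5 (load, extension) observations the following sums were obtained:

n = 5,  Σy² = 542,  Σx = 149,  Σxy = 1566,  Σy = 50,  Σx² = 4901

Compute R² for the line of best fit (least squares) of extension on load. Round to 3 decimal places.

0.298

Sxx = Σx² − (Σx)²/n = 4901 − 4440.2 = 460.8
Sxy = Σxy − (Σx)(Σy)/n = 1566 − 1490 = 76
Syy = Σy² − (Σy)²/n = 542 − 500 = 42
R² = Sxy²/(Sxx·Syy) = (76)²/(460.8·42) = 0.298446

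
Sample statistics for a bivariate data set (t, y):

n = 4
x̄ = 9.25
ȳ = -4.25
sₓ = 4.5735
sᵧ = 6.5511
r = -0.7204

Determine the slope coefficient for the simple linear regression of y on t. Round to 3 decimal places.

-1.032

b = r · sᵧ/sₓ = -0.7204 · 6.5511/4.5735 = -1.031904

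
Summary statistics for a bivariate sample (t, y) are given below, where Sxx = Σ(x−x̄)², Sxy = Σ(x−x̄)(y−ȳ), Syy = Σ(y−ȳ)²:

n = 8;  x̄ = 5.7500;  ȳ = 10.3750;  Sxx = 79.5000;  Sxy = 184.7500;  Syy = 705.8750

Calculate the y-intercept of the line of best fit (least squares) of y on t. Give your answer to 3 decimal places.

-2.987

b = Sxy/Sxx = 184.75/79.5 = 2.323899
a = ȳ − b·x̄ = 10.375 − 2.323899·5.75 = -2.987421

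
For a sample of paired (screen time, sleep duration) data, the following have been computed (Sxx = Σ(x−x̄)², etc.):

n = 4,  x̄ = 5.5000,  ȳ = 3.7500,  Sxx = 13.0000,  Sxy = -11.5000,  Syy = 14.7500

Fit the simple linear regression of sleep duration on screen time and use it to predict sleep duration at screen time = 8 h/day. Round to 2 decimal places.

b = Sxy/Sxx = -11.5/13 = -0.884615
a = ȳ − b·x̄ = 3.75 − (-0.884615)·5.5 = 8.615385
ŷ(8) = a + b·8 = 8.615385 + (-0.884615)·8 = 1.538462

1.54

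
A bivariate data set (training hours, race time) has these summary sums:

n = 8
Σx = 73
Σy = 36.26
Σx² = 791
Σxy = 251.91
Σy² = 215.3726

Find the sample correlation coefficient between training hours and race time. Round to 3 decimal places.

Sxx = Σx² − (Σx)²/n = 791 − 666.125 = 124.875
Sxy = Σxy − (Σx)(Σy)/n = 251.91 − 330.8725 = -78.9625
Syy = Σy² − (Σy)²/n = 215.3726 − 164.34845 = 51.02415
r = Sxy/√(Sxx·Syy) = -78.9625/√(6371.640731) = -78.9625/79.822558 = -0.989225

-0.989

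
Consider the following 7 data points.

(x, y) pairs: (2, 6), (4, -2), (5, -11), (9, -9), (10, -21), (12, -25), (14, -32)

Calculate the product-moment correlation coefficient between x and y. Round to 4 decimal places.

-0.9514

n = 7, Σx = 56, Σy = -94, Σxy = -1090, Σx² = 566, Σy² = 2332
Sxx = Σx² − (Σx)²/n = 566 − 448 = 118
Sxy = Σxy − (Σx)(Σy)/n = -1090 − (-752) = -338
Syy = Σy² − (Σy)²/n = 2332 − 1262.285714 = 1069.714286
r = Sxy/√(Sxx·Syy) = -338/√(126226.285714) = -338/355.283388 = -0.951353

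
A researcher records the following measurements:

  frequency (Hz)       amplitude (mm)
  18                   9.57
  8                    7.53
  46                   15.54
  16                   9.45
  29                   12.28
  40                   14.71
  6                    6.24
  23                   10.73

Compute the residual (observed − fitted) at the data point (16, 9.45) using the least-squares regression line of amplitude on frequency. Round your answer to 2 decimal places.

0.34

n = 8, Σx = 186, Σy = 86.05, Σxy = 2327.29, Σx² = 5766
Sxx = Σx² − (Σx)²/n = 5766 − 4324.5 = 1441.5
Sxy = Σxy − (Σx)(Σy)/n = 2327.29 − 2000.6625 = 326.6275
b = Sxy/Sxx = 326.6275/1441.5 = 0.226589
a = ȳ − b·x̄ = 10.75625 − 0.226589·23.25 = 5.488065
ŷ(16) = 5.488065 + 0.226589·16 = 9.113482
residual = y − ŷ = 9.45 − 9.113482 = 0.336518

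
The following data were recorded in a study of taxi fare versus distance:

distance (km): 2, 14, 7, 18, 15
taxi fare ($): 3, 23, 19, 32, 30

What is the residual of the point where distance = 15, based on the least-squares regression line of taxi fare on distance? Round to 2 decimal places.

n = 5, Σx = 56, Σy = 107, Σxy = 1487, Σx² = 798
Sxx = Σx² − (Σx)²/n = 798 − 627.2 = 170.8
Sxy = Σxy − (Σx)(Σy)/n = 1487 − 1198.4 = 288.6
b = Sxy/Sxx = 288.6/170.8 = 1.689696
a = ȳ − b·x̄ = 21.4 − 1.689696·11.2 = 2.475410
ŷ(15) = 2.475410 + 1.689696·15 = 27.820843
residual = y − ŷ = 30 − 27.820843 = 2.179157

2.18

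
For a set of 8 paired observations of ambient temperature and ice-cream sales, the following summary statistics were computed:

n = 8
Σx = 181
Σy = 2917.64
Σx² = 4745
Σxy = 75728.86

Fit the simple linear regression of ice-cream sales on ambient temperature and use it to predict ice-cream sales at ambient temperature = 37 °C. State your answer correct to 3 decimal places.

Sxx = Σx² − (Σx)²/n = 4745 − 4095.125 = 649.875
Sxy = Σxy − (Σx)(Σy)/n = 75728.86 − 66011.605 = 9717.255
b = Sxy/Sxx = 9717.255/649.875 = 14.952499
a = ȳ − b·x̄ = 364.705 − 14.952499·22.625 = 26.404720
ŷ(37) = a + b·37 = 26.404720 + 14.952499·37 = 579.647167

579.647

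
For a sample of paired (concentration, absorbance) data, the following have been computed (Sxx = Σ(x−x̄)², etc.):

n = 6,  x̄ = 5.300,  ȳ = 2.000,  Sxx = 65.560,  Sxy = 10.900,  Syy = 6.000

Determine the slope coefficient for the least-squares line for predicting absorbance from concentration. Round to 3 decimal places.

b = Sxy/Sxx = 10.9/65.56 = 0.166260

0.166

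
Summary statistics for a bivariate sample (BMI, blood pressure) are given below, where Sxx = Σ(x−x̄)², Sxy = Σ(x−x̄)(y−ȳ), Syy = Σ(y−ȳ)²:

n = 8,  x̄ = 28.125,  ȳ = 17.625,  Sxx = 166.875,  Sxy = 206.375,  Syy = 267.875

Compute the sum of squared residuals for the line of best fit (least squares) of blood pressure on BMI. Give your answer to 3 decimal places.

b = Sxy/Sxx = 206.375/166.875 = 1.236704
SSE = Syy − b·Sxy = 267.875 − 1.236704·206.375 = 12.650187

12.650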